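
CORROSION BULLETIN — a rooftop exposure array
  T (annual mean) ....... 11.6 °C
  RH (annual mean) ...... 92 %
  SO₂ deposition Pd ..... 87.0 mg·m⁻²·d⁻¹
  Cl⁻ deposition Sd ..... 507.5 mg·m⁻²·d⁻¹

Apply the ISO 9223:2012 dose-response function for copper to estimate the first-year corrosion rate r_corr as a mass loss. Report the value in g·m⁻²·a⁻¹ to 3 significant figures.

copper: f(T) = -0.080·(T−10) [T>10 °C] = -0.1280
  Pd branch = 0.0053·Pd^0.26·e^(0.059·RH+f) = 3.391 μm/a
  Sd branch = 0.01025·Sd^0.27·e^(0.036·RH+0.049·T) = 2.669 μm/a
  r_corr = 3.391 + 2.669 = 6.06 μm/a
Convert to mass loss: 6.06 μm/a × 8.96 g/cm³ = 54.3 g·m⁻²·a⁻¹

r_corr = 54.3 g·m⁻²·a⁻¹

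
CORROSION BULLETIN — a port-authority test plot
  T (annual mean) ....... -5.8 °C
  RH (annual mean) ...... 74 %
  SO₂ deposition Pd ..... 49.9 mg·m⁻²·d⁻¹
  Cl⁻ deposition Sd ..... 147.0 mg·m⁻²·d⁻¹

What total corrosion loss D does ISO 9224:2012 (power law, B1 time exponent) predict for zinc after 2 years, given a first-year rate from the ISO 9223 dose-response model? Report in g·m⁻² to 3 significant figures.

zinc: T≤10 °C ⇒ hinge +0.038·(-5.8−10) = -0.6004
  sulphur-dioxide contribution → 1.189 μm/a
  chloride contribution → 0.3322 μm/a
  total first-year rate 1.522 μm/a
Power-law: D(2) = r_corr · 2^0.813
  D(2) = 1.522 × 2^0.813 = 1.522 × 1.757 = 2.673 μm
  Mass loss = 2.673 μm × 7.14 g/cm³ = 19.09 g·m⁻²

D(2) = 19.1 g·m⁻²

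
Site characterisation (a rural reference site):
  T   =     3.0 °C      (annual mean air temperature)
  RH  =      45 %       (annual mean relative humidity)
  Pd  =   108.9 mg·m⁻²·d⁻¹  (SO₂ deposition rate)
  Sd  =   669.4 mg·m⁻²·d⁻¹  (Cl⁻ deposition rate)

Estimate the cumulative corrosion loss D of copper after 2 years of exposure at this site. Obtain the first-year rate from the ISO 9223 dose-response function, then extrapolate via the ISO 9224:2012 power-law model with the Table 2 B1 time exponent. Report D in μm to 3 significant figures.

D(2) = 0.720 μm

copper: temperature factor f = +0.126·(-7.0) = -0.8820
  sulphur-dioxide contribution → 0.1057 μm/a
  chloride contribution → 0.3476 μm/a
  ⇒ r_corr(copper) = 0.4532 μm/a
ISO 9224: D(t) = r_corr · t^b with b = 0.667 (copper, B1)
  D(2) = 0.4532 × 2^0.667 = 0.4532 × 1.588 = 0.7196 μm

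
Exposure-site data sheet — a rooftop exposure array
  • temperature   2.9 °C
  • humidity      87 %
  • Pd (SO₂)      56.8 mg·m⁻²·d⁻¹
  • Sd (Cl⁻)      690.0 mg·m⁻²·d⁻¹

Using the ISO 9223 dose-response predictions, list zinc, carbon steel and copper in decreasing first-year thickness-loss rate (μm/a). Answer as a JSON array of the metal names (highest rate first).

zinc: temperature factor f = +0.038·(-7.1) = -0.2698
  sulphur-dioxide contribution → 3.187 μm/a
  chloride contribution → 1.864 μm/a
  total first-year rate 5.051 μm/a
carbon steel: temperature factor f = +0.150·(-7.1) = -1.0650
  sulphur-dioxide contribution → 28.4 μm/a
  chloride contribution → 116.4 μm/a
  ⇒ r_corr(carbon steel) = 144.8 μm/a
copper: f(T) = +0.126·(T−10) [T≤10 °C] = -0.8946
  sulphur-dioxide contribution → 1.05 μm/a
  chloride contribution → 1.582 μm/a
  total first-year rate 2.632 μm/a
Ordering by μm/a: carbon steel (145) > zinc (5.05) > copper (2.63)

["carbon steel", "zinc", "copper"]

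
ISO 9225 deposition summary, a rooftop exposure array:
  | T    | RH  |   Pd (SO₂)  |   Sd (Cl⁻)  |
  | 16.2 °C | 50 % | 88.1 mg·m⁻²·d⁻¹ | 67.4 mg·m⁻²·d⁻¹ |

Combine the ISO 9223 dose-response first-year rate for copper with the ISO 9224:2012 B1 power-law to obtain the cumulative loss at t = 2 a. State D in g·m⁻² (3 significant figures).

copper: f(T) = -0.080·(T−10) [T>10 °C] = -0.4960
  SO₂ term: 0.0053·88.1^0.26·exp(0.059·50-0.4960) = 0.1976
  Sd branch = 0.01025·Sd^0.27·e^(0.036·RH+0.049·T) = 0.4275 μm/a
  sum: 0.1976 + 0.4275 → r_corr = 0.6251 μm/a
ISO 9224: D(t) = r_corr · t^b with b = 0.667 (copper, B1)
  D(2) = 0.6251 × 2^0.667 = 0.6251 × 1.588 = 0.9925 μm
  Mass loss = 0.9925 μm × 8.96 g/cm³ = 8.893 g·m⁻²

D(2) = 8.89 g·m⁻²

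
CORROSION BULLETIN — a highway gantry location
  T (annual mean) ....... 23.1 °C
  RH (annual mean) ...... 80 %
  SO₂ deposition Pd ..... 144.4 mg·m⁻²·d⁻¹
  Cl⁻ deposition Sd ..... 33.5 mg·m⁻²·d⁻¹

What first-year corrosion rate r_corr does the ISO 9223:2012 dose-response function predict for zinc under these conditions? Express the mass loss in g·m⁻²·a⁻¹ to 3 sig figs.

r_corr = 25.3 g·m⁻²·a⁻¹

zinc: T>10 °C ⇒ hinge -0.071·(23.1−10) = -0.9301
  sulphur-dioxide contribution → 1.799 μm/a
  chloride contribution → 1.75 μm/a
  total first-year rate 3.549 μm/a
Convert to mass loss: 3.549 μm/a × 7.14 g/cm³ = 25.34 g·m⁻²·a⁻¹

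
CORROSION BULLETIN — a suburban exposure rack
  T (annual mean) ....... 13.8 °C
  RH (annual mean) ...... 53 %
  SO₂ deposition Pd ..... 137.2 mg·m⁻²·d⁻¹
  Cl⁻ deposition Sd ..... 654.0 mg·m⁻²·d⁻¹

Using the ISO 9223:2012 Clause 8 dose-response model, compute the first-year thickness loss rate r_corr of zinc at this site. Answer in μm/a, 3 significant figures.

zinc: temperature factor f = -0.071·(3.8) = -0.2698
  SO₂ term: 0.0129·137.2^0.44·exp(0.046·53-0.2698) = 0.9832
  Cl⁻ term: 0.0175·654.0^0.57·exp(0.008·53+0.085·13.8) = 3.479
  sum: 0.9832 + 3.479 → r_corr = 4.462 μm/a

r_corr = 4.46 μm/a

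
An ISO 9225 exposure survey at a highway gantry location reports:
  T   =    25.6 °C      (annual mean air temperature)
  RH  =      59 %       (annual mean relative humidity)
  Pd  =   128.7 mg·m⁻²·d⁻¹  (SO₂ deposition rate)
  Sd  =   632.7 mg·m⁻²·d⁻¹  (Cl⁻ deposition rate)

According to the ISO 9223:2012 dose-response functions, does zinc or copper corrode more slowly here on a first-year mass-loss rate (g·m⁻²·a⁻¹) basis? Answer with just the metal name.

zinc: T>10 °C ⇒ hinge -0.071·(25.6−10) = -1.1076
  SO₂ term: 0.0129·128.7^0.44·exp(0.046·59-1.1076) = 0.5451
  Sd branch = 0.0175·Sd^0.57·e^(0.008·RH+0.085·T) = 9.766 μm/a
  r_corr = 0.5451 + 9.766 = 10.31 μm/a
  mass loss = 10.31 μm/a × 7.14 g/cm³ = 73.62 g·m⁻²·a⁻¹
copper: temperature factor f = -0.080·(15.6) = -1.2480
  Pd branch = 0.0053·Pd^0.26·e^(0.059·RH+f) = 0.1748 μm/a
  Cl⁻ term: 0.01025·632.7^0.27·exp(0.036·59+0.049·25.6) = 1.715
  sum: 0.1748 + 1.715 → r_corr = 1.89 μm/a
  mass loss = 1.89 μm/a × 8.96 g/cm³ = 16.93 g·m⁻²·a⁻¹
Ordering by g·m⁻²·a⁻¹: zinc (73.6) > copper (16.9)

copper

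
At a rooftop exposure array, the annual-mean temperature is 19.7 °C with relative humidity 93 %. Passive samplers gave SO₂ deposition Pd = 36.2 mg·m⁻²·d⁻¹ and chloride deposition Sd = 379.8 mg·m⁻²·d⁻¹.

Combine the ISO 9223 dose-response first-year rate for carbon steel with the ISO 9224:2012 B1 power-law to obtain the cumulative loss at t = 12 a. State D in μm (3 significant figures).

carbon steel: temperature factor f = -0.054·(9.7) = -0.5238
  SO₂ term: 1.77·36.2^0.52·exp(0.02·93-0.5238) = 43.53
  Cl⁻ term: 0.102·379.8^0.62·exp(0.033·93+0.04·19.7) = 191.9
  r_corr = 43.53 + 191.9 = 235.4 μm/a
ISO 9224: D(t) = r_corr · t^b with b = 0.523 (carbon steel, B1)
  D(12) = 235.4 × 12^0.523 = 235.4 × 3.668 = 863.4 μm

D(12) = 863 μm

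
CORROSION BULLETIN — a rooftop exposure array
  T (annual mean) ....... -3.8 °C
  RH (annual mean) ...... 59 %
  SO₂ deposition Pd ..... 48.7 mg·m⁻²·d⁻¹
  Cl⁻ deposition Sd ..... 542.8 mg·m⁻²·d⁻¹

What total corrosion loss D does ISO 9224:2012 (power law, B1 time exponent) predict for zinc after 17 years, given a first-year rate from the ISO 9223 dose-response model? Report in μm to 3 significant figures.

zinc: temperature factor f = +0.038·(-13.8) = -0.5244
  SO₂ term: 0.0129·48.7^0.44·exp(0.046·59-0.5244) = 0.6368
  Sd branch = 0.0175·Sd^0.57·e^(0.008·RH+0.085·T) = 0.7353 μm/a
  sum: 0.6368 + 0.7353 → r_corr = 1.372 μm/a
Long-term exponent b (ISO 9224 Table 2, B1) = 0.813
  D(17) = 1.372 × 17^0.813 = 1.372 × 10.01 = 13.73 μm

D(17) = 13.7 μm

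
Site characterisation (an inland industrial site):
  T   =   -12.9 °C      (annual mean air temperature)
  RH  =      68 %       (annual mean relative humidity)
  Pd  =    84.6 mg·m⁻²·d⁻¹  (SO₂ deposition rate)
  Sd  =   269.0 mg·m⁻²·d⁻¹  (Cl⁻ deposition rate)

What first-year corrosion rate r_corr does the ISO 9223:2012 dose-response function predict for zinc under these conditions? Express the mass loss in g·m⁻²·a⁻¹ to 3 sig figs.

zinc: f(T) = +0.038·(T−10) [T≤10 °C] = -0.8702
  sulphur-dioxide contribution → 0.8693 μm/a
  chloride contribution → 0.2444 μm/a
  ⇒ r_corr(zinc) = 1.114 μm/a
Convert to mass loss: 1.114 μm/a × 7.14 g/cm³ = 7.952 g·m⁻²·a⁻¹

r_corr = 7.95 g·m⁻²·a⁻¹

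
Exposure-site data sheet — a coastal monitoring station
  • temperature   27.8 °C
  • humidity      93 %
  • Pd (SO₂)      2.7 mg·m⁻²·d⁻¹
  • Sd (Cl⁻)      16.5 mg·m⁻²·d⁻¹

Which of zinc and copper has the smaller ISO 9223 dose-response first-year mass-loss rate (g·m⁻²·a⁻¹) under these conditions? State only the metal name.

zinc: T>10 °C ⇒ hinge -0.071·(27.8−10) = -1.2638
  Pd branch = 0.0129·Pd^0.44·e^(0.046·RH+f) = 0.4069 μm/a
  Cl⁻ term: 0.0175·16.5^0.57·exp(0.008·93+0.085·27.8) = 1.934
  sum: 0.4069 + 1.934 → r_corr = 2.34 μm/a
  mass loss = 2.34 μm/a × 7.14 g/cm³ = 16.71 g·m⁻²·a⁻¹
copper: f(T) = -0.080·(T−10) [T>10 °C] = -1.4240
  Pd branch = 0.0053·Pd^0.26·e^(0.059·RH+f) = 0.399 μm/a
  Cl⁻ term: 0.01025·16.5^0.27·exp(0.036·93+0.049·27.8) = 2.427
  r_corr = 0.399 + 2.427 = 2.826 μm/a
  mass loss = 2.826 μm/a × 8.96 g/cm³ = 25.32 g·m⁻²·a⁻¹
Ordering by g·m⁻²·a⁻¹: copper (25.3) > zinc (16.7)

zinc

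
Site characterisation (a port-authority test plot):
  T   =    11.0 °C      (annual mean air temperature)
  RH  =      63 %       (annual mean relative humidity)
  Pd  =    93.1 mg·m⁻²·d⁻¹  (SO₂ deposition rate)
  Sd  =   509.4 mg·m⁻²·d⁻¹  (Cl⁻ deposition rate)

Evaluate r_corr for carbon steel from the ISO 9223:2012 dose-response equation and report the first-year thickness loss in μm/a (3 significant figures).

carbon steel: f(T) = -0.054·(T−10) [T>10 °C] = -0.0540
  Pd branch = 1.77·Pd^0.52·e^(0.02·RH+f) = 62.46 μm/a
  Sd branch = 0.102·Sd^0.62·e^(0.033·RH+0.04·T) = 60.39 μm/a
  r_corr = 62.46 + 60.39 = 122.8 μm/a

r_corr = 123 μm/a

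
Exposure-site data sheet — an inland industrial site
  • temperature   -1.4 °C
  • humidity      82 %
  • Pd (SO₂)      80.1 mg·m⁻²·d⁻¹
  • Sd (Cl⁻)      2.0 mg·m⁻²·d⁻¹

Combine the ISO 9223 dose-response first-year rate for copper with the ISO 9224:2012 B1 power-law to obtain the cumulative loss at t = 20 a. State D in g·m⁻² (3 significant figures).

copper: T≤10 °C ⇒ hinge +0.126·(-1.4−10) = -1.4364
  Pd branch = 0.0053·Pd^0.26·e^(0.059·RH+f) = 0.4972 μm/a
  Cl⁻ term: 0.01025·2.0^0.27·exp(0.036·82+0.049·-1.4) = 0.2209
  sum: 0.4972 + 0.2209 → r_corr = 0.7181 μm/a
ISO 9224: D(t) = r_corr · t^b with b = 0.667 (copper, B1)
  D(20) = 0.7181 × 20^0.667 = 0.7181 × 7.375 = 5.296 μm
  Mass loss = 5.296 μm × 8.96 g/cm³ = 47.46 g·m⁻²

D(20) = 47.5 g·m⁻²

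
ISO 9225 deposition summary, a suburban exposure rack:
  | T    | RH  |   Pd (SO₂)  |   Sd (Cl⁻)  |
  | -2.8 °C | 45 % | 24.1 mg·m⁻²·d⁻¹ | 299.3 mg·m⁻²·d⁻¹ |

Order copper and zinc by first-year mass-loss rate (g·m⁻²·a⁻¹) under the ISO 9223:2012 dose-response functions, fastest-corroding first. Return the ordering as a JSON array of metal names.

copper: temperature factor f = +0.126·(-12.8) = -1.6128
  Pd branch = 0.0053·Pd^0.26·e^(0.059·RH+f) = 0.03437 μm/a
  Cl⁻ term: 0.01025·299.3^0.27·exp(0.036·45+0.049·-2.8) = 0.2105
  sum: 0.03437 + 0.2105 → r_corr = 0.2449 μm/a
  mass loss = 0.2449 μm/a × 8.96 g/cm³ = 2.194 g·m⁻²·a⁻¹
zinc: f(T) = +0.038·(T−10) [T≤10 °C] = -0.4864
  SO₂ term: 0.0129·24.1^0.44·exp(0.046·45-0.4864) = 0.2549
  Sd branch = 0.0175·Sd^0.57·e^(0.008·RH+0.085·T) = 0.5098 μm/a
  r_corr = 0.2549 + 0.5098 = 0.7647 μm/a
  mass loss = 0.7647 μm/a × 7.14 g/cm³ = 5.46 g·m⁻²·a⁻¹
Ordering by g·m⁻²·a⁻¹: zinc (5.46) > copper (2.19)

["zinc", "copper"]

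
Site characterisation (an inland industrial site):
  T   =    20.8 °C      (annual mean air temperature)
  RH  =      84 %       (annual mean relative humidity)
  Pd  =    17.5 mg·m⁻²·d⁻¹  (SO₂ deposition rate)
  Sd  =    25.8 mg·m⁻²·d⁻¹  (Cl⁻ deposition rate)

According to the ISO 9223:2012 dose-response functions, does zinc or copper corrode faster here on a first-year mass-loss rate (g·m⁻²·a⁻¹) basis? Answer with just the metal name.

zinc: f(T) = -0.071·(T−10) [T>10 °C] = -0.7668
  Pd branch = 0.0129·Pd^0.44·e^(0.046·RH+f) = 1.006 μm/a
  Sd branch = 0.0175·Sd^0.57·e^(0.008·RH+0.085·T) = 1.28 μm/a
  r_corr = 1.006 + 1.28 = 2.286 μm/a
  mass loss = 2.286 μm/a × 7.14 g/cm³ = 16.33 g·m⁻²·a⁻¹
copper: temperature factor f = -0.080·(10.8) = -0.8640
  SO₂ term: 0.0053·17.5^0.26·exp(0.059·84-0.8640) = 0.6677
  Sd branch = 0.01025·Sd^0.27·e^(0.036·RH+0.049·T) = 1.405 μm/a
  r_corr = 0.6677 + 1.405 = 2.073 μm/a
  mass loss = 2.073 μm/a × 8.96 g/cm³ = 18.58 g·m⁻²·a⁻¹
Ordering by g·m⁻²·a⁻¹: copper (18.6) > zinc (16.3)

copper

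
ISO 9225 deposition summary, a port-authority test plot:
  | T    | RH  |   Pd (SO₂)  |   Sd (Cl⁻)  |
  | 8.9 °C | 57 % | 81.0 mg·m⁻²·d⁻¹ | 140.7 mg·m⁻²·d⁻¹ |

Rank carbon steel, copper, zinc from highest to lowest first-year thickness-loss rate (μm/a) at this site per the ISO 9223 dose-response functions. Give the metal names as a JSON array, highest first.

["carbon steel", "zinc", "copper"]

carbon steel: f(T) = +0.150·(T−10) [T≤10 °C] = -0.1650
  Pd branch = 1.77·Pd^0.52·e^(0.02·RH+f) = 46.11 μm/a
  Sd branch = 0.102·Sd^0.62·e^(0.033·RH+0.04·T) = 20.51 μm/a
  r_corr = 46.11 + 20.51 = 66.63 μm/a
copper: T≤10 °C ⇒ hinge +0.126·(8.9−10) = -0.1386
  Pd branch = 0.0053·Pd^0.26·e^(0.059·RH+f) = 0.4177 μm/a
  Cl⁻ term: 0.01025·140.7^0.27·exp(0.036·57+0.049·8.9) = 0.4692
  sum: 0.4177 + 0.4692 → r_corr = 0.8868 μm/a
zinc: f(T) = +0.038·(T−10) [T≤10 °C] = -0.0418
  SO₂ term: 0.0129·81.0^0.44·exp(0.046·57-0.0418) = 1.177
  Sd branch = 0.0175·Sd^0.57·e^(0.008·RH+0.085·T) = 0.9866 μm/a
  r_corr = 1.177 + 0.9866 = 2.164 μm/a
Ordering by μm/a: carbon steel (66.6) > zinc (2.16) > copper (0.887)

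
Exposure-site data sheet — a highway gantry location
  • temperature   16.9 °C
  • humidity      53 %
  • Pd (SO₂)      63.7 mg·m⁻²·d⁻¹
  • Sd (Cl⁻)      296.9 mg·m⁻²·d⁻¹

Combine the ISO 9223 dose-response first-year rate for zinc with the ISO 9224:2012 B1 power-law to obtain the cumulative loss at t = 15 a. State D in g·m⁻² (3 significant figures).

zinc: T>10 °C ⇒ hinge -0.071·(16.9−10) = -0.4899
  sulphur-dioxide contribution → 0.5629 μm/a
  chloride contribution → 2.887 μm/a
  ⇒ r_corr(zinc) = 3.45 μm/a
ISO 9224: D(t) = r_corr · t^b with b = 0.813 (zinc, B1)
  D(15) = 3.45 × 15^0.813 = 3.45 × 9.04 = 31.19 μm
  Mass loss = 31.19 μm × 7.14 g/cm³ = 222.7 g·m⁻²

D(15) = 223 g·m⁻²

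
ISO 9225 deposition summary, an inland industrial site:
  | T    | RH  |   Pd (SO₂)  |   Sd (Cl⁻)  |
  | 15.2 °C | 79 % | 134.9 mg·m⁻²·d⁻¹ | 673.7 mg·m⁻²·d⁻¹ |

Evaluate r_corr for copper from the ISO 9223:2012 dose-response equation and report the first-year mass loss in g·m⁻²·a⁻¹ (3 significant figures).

r_corr = 31.1 g·m⁻²·a⁻¹

copper: f(T) = -0.080·(T−10) [T>10 °C] = -0.4160
  SO₂ term: 0.0053·134.9^0.26·exp(0.059·79-0.4160) = 1.323
  Sd branch = 0.01025·Sd^0.27·e^(0.036·RH+0.049·T) = 2.153 μm/a
  sum: 1.323 + 2.153 → r_corr = 3.476 μm/a
Convert to mass loss: 3.476 μm/a × 8.96 g/cm³ = 31.15 g·m⁻²·a⁻¹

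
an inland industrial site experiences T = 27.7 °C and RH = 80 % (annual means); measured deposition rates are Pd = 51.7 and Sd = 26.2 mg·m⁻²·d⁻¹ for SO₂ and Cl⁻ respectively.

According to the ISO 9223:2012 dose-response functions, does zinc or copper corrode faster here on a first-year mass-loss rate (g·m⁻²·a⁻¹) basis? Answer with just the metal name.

zinc: temperature factor f = -0.071·(17.7) = -1.2567
  SO₂ term: 0.0129·51.7^0.44·exp(0.046·80-1.2567) = 0.8259
  Cl⁻ term: 0.0175·26.2^0.57·exp(0.008·80+0.085·27.7) = 2.249
  sum: 0.8259 + 2.249 → r_corr = 3.075 μm/a
  mass loss = 3.075 μm/a × 7.14 g/cm³ = 21.95 g·m⁻²·a⁻¹
copper: f(T) = -0.080·(T−10) [T>10 °C] = -1.4160
  Pd branch = 0.0053·Pd^0.26·e^(0.059·RH+f) = 0.4024 μm/a
  Sd branch = 0.01025·Sd^0.27·e^(0.036·RH+0.049·T) = 1.714 μm/a
  r_corr = 0.4024 + 1.714 = 2.116 μm/a
  mass loss = 2.116 μm/a × 8.96 g/cm³ = 18.96 g·m⁻²·a⁻¹
Ordering by g·m⁻²·a⁻¹: zinc (22) > copper (19)

zinc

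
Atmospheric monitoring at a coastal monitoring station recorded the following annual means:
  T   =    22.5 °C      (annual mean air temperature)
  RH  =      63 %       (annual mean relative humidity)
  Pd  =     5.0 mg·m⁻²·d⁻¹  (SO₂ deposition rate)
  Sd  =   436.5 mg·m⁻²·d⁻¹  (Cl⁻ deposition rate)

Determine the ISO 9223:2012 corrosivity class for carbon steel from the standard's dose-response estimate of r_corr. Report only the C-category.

C5

carbon steel: T>10 °C ⇒ hinge -0.054·(22.5−10) = -0.6750
  sulphur-dioxide contribution → 7.337 μm/a
  chloride contribution → 86.93 μm/a
  total first-year rate 94.26 μm/a
ISO 9223 Table 2 (carbon steel): 80 < 94.3 ≤ 200 μm/a ⇒ C5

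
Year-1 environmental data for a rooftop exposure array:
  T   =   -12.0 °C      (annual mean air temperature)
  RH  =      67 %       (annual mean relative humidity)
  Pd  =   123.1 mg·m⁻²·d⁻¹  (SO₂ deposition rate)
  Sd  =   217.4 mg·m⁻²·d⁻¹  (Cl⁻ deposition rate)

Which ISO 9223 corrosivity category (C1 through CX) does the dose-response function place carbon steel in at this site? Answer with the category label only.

C2

carbon steel: temperature factor f = +0.150·(-22.0) = -3.3000
  sulphur-dioxide contribution → 3.046 μm/a
  chloride contribution → 16.2 μm/a
  ⇒ r_corr(carbon steel) = 19.24 μm/a
ISO 9223 Table 2 (carbon steel): 1.3 < 19.2 ≤ 25 μm/a ⇒ C2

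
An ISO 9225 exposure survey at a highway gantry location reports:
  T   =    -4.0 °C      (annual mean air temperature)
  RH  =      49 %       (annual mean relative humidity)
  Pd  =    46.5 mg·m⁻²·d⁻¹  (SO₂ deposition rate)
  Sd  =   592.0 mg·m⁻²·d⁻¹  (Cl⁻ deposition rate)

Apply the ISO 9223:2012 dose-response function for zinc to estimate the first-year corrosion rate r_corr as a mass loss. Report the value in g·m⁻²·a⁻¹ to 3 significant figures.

zinc: f(T) = +0.038·(T−10) [T≤10 °C] = -0.5320
  sulphur-dioxide contribution → 0.391 μm/a
  chloride contribution → 0.7012 μm/a
  ⇒ r_corr(zinc) = 1.092 μm/a
Convert to mass loss: 1.092 μm/a × 7.14 g/cm³ = 7.798 g·m⁻²·a⁻¹

r_corr = 7.80 g·m⁻²·a⁻¹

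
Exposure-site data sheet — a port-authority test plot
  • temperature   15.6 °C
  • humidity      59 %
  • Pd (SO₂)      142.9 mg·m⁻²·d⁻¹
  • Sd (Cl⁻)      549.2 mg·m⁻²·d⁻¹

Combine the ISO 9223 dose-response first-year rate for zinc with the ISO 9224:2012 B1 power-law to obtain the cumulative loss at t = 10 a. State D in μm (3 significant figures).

zinc: f(T) = -0.071·(T−10) [T>10 °C] = -0.3976
  sulphur-dioxide contribution → 1.161 μm/a
  chloride contribution → 3.851 μm/a
  ⇒ r_corr(zinc) = 5.012 μm/a
ISO 9224: D(t) = r_corr · t^b with b = 0.813 (zinc, B1)
  D(10) = 5.012 × 10^0.813 = 5.012 × 6.501 = 32.58 μm

D(10) = 32.6 μm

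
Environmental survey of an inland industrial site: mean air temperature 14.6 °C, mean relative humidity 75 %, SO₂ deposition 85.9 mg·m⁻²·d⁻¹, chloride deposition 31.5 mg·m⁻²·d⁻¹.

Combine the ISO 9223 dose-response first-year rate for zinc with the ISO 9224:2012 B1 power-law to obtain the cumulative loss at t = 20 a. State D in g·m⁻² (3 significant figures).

D(20) = 234 g·m⁻²

zinc: T>10 °C ⇒ hinge -0.071·(14.6−10) = -0.3266
  Pd branch = 0.0129·Pd^0.44·e^(0.046·RH+f) = 2.08 μm/a
  Sd branch = 0.0175·Sd^0.57·e^(0.008·RH+0.085·T) = 0.7882 μm/a
  sum: 2.08 + 0.7882 → r_corr = 2.868 μm/a
Long-term exponent b (ISO 9224 Table 2, B1) = 0.813
  D(20) = 2.868 × 20^0.813 = 2.868 × 11.42 = 32.76 μm
  Mass loss = 32.76 μm × 7.14 g/cm³ = 233.9 g·m⁻²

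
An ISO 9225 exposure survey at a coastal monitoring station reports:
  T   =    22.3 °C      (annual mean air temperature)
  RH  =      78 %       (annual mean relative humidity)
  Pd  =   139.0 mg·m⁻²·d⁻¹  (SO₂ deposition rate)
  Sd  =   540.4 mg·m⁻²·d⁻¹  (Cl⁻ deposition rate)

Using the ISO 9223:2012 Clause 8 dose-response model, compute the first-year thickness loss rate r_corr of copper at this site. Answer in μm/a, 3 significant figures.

r_corr = 3.48 μm/a

copper: temperature factor f = -0.080·(12.3) = -0.9840
  Pd branch = 0.0053·Pd^0.26·e^(0.059·RH+f) = 0.7124 μm/a
  Sd branch = 0.01025·Sd^0.27·e^(0.036·RH+0.049·T) = 2.771 μm/a
  r_corr = 0.7124 + 2.771 = 3.483 μm/a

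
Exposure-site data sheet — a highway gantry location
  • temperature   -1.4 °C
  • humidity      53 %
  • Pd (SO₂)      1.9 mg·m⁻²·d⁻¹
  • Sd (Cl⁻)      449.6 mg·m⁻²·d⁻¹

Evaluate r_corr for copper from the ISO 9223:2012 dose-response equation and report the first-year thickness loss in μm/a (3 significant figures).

r_corr = 0.370 μm/a

copper: f(T) = +0.126·(T−10) [T≤10 °C] = -1.4364
  Pd branch = 0.0053·Pd^0.26·e^(0.059·RH+f) = 0.03396 μm/a
  Cl⁻ term: 0.01025·449.6^0.27·exp(0.036·53+0.049·-1.4) = 0.3356
  r_corr = 0.03396 + 0.3356 = 0.3696 μm/a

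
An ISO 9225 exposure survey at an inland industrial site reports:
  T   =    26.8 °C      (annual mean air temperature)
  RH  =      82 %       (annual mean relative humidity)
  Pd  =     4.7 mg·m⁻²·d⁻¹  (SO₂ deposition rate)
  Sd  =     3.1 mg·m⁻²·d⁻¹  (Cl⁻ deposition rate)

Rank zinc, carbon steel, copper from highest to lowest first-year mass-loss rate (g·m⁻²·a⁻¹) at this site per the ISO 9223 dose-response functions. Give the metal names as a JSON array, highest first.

zinc: f(T) = -0.071·(T−10) [T>10 °C] = -1.1928
  Pd branch = 0.0129·Pd^0.44·e^(0.046·RH+f) = 0.3361 μm/a
  Cl⁻ term: 0.0175·3.1^0.57·exp(0.008·82+0.085·26.8) = 0.6271
  r_corr = 0.3361 + 0.6271 = 0.9632 μm/a
  mass loss = 0.9632 μm/a × 7.14 g/cm³ = 6.877 g·m⁻²·a⁻¹
carbon steel: f(T) = -0.054·(T−10) [T>10 °C] = -0.9072
  SO₂ term: 1.77·4.7^0.52·exp(0.02·82-0.9072) = 8.236
  Cl⁻ term: 0.102·3.1^0.62·exp(0.033·82+0.04·26.8) = 8.995
  r_corr = 8.236 + 8.995 = 17.23 μm/a
  mass loss = 17.23 μm/a × 7.85 g/cm³ = 135.3 g·m⁻²·a⁻¹
copper: f(T) = -0.080·(T−10) [T>10 °C] = -1.3440
  Pd branch = 0.0053·Pd^0.26·e^(0.059·RH+f) = 0.2609 μm/a
  Sd branch = 0.01025·Sd^0.27·e^(0.036·RH+0.049·T) = 0.9902 μm/a
  r_corr = 0.2609 + 0.9902 = 1.251 μm/a
  mass loss = 1.251 μm/a × 8.96 g/cm³ = 11.21 g·m⁻²·a⁻¹
Ordering by g·m⁻²·a⁻¹: carbon steel (135) > copper (11.2) > zinc (6.88)

["carbon steel", "copper", "zinc"]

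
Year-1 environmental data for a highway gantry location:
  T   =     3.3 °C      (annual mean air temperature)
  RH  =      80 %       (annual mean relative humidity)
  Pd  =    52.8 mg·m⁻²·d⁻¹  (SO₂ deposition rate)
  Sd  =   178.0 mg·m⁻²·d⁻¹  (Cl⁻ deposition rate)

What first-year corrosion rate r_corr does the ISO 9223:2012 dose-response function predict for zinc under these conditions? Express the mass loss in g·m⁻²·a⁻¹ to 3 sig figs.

r_corr = 22.2 g·m⁻²·a⁻¹

zinc: T≤10 °C ⇒ hinge +0.038·(3.3−10) = -0.2546
  sulphur-dioxide contribution → 2.271 μm/a
  chloride contribution → 0.8425 μm/a
  total first-year rate 3.113 μm/a
Convert to mass loss: 3.113 μm/a × 7.14 g/cm³ = 22.23 g·m⁻²·a⁻¹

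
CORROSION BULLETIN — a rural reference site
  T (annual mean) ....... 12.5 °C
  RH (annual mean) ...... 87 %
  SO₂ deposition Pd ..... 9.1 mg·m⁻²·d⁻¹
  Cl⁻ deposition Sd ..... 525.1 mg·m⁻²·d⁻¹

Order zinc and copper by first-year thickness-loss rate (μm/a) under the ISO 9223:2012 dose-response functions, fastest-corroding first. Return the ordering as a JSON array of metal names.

zinc: f(T) = -0.071·(T−10) [T>10 °C] = -0.1775
  Pd branch = 0.0129·Pd^0.44·e^(0.046·RH+f) = 1.561 μm/a
  Sd branch = 0.0175·Sd^0.57·e^(0.008·RH+0.085·T) = 3.608 μm/a
  sum: 1.561 + 3.608 → r_corr = 5.17 μm/a
copper: f(T) = -0.080·(T−10) [T>10 °C] = -0.2000
  SO₂ term: 0.0053·9.1^0.26·exp(0.059·87-0.2000) = 1.306
  Cl⁻ term: 0.01025·525.1^0.27·exp(0.036·87+0.049·12.5) = 2.352
  r_corr = 1.306 + 2.352 = 3.658 μm/a
Ordering by μm/a: zinc (5.17) > copper (3.66)

["zinc", "copper"]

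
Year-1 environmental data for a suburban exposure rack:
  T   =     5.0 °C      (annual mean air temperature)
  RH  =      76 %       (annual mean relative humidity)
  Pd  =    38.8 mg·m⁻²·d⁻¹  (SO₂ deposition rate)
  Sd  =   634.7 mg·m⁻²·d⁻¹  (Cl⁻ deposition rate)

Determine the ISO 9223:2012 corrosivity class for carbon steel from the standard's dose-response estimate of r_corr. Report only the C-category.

C5

carbon steel: f(T) = +0.150·(T−10) [T≤10 °C] = -0.7500
  sulphur-dioxide contribution → 25.62 μm/a
  chloride contribution → 83.61 μm/a
  ⇒ r_corr(carbon steel) = 109.2 μm/a
109 μm/a falls in (80, 200] for carbon steel → category C5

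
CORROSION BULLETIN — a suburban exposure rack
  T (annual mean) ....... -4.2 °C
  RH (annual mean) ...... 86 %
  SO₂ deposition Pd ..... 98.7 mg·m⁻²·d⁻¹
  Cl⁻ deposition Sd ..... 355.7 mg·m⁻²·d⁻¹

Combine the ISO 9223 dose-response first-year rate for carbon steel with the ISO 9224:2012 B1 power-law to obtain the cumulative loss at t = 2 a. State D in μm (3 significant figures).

D(2) = 99.2 μm

carbon steel: f(T) = +0.150·(T−10) [T≤10 °C] = -2.1300
  sulphur-dioxide contribution → 12.79 μm/a
  chloride contribution → 56.21 μm/a
  ⇒ r_corr(carbon steel) = 69.01 μm/a
Power-law: D(2) = r_corr · 2^0.523
  D(2) = 69.01 × 2^0.523 = 69.01 × 1.437 = 99.16 μm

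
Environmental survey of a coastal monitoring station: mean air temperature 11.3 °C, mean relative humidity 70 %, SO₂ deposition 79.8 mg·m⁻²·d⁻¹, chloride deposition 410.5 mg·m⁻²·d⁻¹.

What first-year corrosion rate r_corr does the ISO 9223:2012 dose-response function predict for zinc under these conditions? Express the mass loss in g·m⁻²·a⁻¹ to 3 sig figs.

r_corr = 32.1 g·m⁻²·a⁻¹

zinc: T>10 °C ⇒ hinge -0.071·(11.3−10) = -0.0923
  Pd branch = 0.0129·Pd^0.44·e^(0.046·RH+f) = 2.022 μm/a
  Cl⁻ term: 0.0175·410.5^0.57·exp(0.008·70+0.085·11.3) = 2.472
  r_corr = 2.022 + 2.472 = 4.494 μm/a
Convert to mass loss: 4.494 μm/a × 7.14 g/cm³ = 32.09 g·m⁻²·a⁻¹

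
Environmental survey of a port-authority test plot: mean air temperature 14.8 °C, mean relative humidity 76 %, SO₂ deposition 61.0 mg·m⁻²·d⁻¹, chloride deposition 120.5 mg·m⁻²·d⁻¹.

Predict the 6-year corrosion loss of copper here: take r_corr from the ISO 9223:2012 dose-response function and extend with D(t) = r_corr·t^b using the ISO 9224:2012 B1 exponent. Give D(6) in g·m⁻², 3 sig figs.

D(6) = 62.8 g·m⁻²

copper: f(T) = -0.080·(T−10) [T>10 °C] = -0.3840
  SO₂ term: 0.0053·61.0^0.26·exp(0.059·76-0.3840) = 0.9313
  Sd branch = 0.01025·Sd^0.27·e^(0.036·RH+0.049·T) = 1.191 μm/a
  sum: 0.9313 + 1.191 → r_corr = 2.122 μm/a
Power-law: D(6) = r_corr · 6^0.667
  D(6) = 2.122 × 6^0.667 = 2.122 × 3.304 = 7.01 μm
  Mass loss = 7.01 μm × 8.96 g/cm³ = 62.81 g·m⁻²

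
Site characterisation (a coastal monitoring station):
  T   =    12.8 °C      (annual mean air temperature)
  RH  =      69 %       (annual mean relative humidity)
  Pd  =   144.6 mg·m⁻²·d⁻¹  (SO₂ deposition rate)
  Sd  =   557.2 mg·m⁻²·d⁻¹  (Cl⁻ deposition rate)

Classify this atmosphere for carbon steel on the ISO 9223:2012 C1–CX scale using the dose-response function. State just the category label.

C5

carbon steel: f(T) = -0.054·(T−10) [T>10 °C] = -0.1512
  SO₂ term: 1.77·144.6^0.52·exp(0.02·69-0.1512) = 80.34
  Cl⁻ term: 0.102·557.2^0.62·exp(0.033·69+0.04·12.8) = 83.63
  sum: 80.34 + 83.63 → r_corr = 164 μm/a
ISO 9223 Table 2 (carbon steel): 80 < 164 ≤ 200 μm/a ⇒ C5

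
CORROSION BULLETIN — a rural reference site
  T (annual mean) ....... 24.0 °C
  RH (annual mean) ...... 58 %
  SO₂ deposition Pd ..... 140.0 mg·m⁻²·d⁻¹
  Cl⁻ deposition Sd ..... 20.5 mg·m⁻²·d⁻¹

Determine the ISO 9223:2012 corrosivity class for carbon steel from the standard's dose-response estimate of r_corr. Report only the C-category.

carbon steel: temperature factor f = -0.054·(14.0) = -0.7560
  Pd branch = 1.77·Pd^0.52·e^(0.02·RH+f) = 34.63 μm/a
  Sd branch = 0.102·Sd^0.62·e^(0.033·RH+0.04·T) = 11.75 μm/a
  r_corr = 34.63 + 11.75 = 46.38 μm/a
Category bounds: 25…50 μm/a bracket r_corr ⇒ C3

C3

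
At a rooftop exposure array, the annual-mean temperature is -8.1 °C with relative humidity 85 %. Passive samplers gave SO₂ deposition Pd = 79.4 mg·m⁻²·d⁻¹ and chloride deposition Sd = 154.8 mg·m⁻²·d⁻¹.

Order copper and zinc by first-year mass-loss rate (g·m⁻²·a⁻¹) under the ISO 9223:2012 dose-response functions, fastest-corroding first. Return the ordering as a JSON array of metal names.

copper: temperature factor f = +0.126·(-18.1) = -2.2806
  sulphur-dioxide contribution → 0.2545 μm/a
  chloride contribution → 0.5735 μm/a
  total first-year rate 0.828 μm/a
  mass loss = 0.828 μm/a × 8.96 g/cm³ = 7.419 g·m⁻²·a⁻¹
zinc: temperature factor f = +0.038·(-18.1) = -0.6878
  sulphur-dioxide contribution → 2.218 μm/a
  chloride contribution → 0.3073 μm/a
  total first-year rate 2.525 μm/a
  mass loss = 2.525 μm/a × 7.14 g/cm³ = 18.03 g·m⁻²·a⁻¹
Ordering by g·m⁻²·a⁻¹: zinc (18) > copper (7.42)

["zinc", "copper"]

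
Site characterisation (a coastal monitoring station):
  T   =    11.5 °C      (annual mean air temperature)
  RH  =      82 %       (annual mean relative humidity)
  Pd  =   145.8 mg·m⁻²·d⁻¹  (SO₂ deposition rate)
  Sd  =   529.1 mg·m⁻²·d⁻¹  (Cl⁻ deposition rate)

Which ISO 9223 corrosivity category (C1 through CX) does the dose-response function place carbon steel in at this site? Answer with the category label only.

carbon steel: temperature factor f = -0.054·(1.5) = -0.0810
  sulphur-dioxide contribution → 112.3 μm/a
  chloride contribution → 118.1 μm/a
  total first-year rate 230.3 μm/a
Category bounds: 200…700 μm/a bracket r_corr ⇒ CX

CX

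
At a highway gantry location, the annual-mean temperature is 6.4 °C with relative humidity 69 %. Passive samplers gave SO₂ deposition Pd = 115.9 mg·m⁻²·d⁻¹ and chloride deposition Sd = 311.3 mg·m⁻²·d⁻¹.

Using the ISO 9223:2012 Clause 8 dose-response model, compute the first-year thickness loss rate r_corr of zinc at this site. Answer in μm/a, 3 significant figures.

r_corr = 3.56 μm/a

zinc: f(T) = +0.038·(T−10) [T≤10 °C] = -0.1368
  SO₂ term: 0.0129·115.9^0.44·exp(0.046·69-0.1368) = 2.177
  Sd branch = 0.0175·Sd^0.57·e^(0.008·RH+0.085·T) = 1.381 μm/a
  sum: 2.177 + 1.381 → r_corr = 3.558 μm/a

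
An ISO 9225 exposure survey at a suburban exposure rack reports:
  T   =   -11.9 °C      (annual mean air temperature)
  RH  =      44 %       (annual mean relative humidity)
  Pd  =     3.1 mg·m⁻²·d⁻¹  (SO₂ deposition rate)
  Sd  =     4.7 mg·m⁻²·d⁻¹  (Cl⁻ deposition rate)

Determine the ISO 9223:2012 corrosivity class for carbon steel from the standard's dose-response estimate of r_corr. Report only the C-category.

C1

carbon steel: T≤10 °C ⇒ hinge +0.150·(-11.9−10) = -3.2850
  sulphur-dioxide contribution → 0.2877 μm/a
  chloride contribution → 0.7066 μm/a
  ⇒ r_corr(carbon steel) = 0.9943 μm/a
ISO 9223 Table 2 (carbon steel): 0 < 0.994 ≤ 1.3 μm/a ⇒ C1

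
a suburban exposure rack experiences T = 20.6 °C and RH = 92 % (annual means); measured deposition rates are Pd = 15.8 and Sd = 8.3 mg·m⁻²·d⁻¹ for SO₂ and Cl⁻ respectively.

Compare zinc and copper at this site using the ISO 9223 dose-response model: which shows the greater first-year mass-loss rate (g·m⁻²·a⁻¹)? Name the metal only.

zinc: f(T) = -0.071·(T−10) [T>10 °C] = -0.7526
  SO₂ term: 0.0129·15.8^0.44·exp(0.046·92-0.7526) = 1.41
  Sd branch = 0.0175·Sd^0.57·e^(0.008·RH+0.085·T) = 0.7031 μm/a
  sum: 1.41 + 0.7031 → r_corr = 2.113 μm/a
  mass loss = 2.113 μm/a × 7.14 g/cm³ = 15.08 g·m⁻²·a⁻¹
copper: temperature factor f = -0.080·(10.6) = -0.8480
  SO₂ term: 0.0053·15.8^0.26·exp(0.059·92-0.8480) = 1.059
  Sd branch = 0.01025·Sd^0.27·e^(0.036·RH+0.049·T) = 1.367 μm/a
  r_corr = 1.059 + 1.367 = 2.426 μm/a
  mass loss = 2.426 μm/a × 8.96 g/cm³ = 21.74 g·m⁻²·a⁻¹
Ordering by g·m⁻²·a⁻¹: copper (21.7) > zinc (15.1)

copper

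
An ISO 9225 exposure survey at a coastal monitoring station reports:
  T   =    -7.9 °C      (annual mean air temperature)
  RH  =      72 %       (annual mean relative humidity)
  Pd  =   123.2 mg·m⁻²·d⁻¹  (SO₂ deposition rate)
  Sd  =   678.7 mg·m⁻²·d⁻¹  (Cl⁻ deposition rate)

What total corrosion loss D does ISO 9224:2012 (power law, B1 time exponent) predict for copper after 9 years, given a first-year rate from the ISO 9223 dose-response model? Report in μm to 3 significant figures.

copper: f(T) = +0.126·(T−10) [T≤10 °C] = -2.2554
  SO₂ term: 0.0053·123.2^0.26·exp(0.059·72-2.2554) = 0.1359
  Cl⁻ term: 0.01025·678.7^0.27·exp(0.036·72+0.049·-7.9) = 0.5406
  r_corr = 0.1359 + 0.5406 = 0.6765 μm/a
ISO 9224: D(t) = r_corr · t^b with b = 0.667 (copper, B1)
  D(9) = 0.6765 × 9^0.667 = 0.6765 × 4.33 = 2.929 μm

D(9) = 2.93 μm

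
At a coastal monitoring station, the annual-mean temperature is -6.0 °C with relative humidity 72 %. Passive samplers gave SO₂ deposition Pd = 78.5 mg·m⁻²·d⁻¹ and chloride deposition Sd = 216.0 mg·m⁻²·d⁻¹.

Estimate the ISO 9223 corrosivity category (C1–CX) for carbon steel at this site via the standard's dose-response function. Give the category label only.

C3

carbon steel: f(T) = +0.150·(T−10) [T≤10 °C] = -2.4000
  Pd branch = 1.77·Pd^0.52·e^(0.02·RH+f) = 6.552 μm/a
  Sd branch = 0.102·Sd^0.62·e^(0.033·RH+0.04·T) = 24.19 μm/a
  sum: 6.552 + 24.19 → r_corr = 30.74 μm/a
Category bounds: 25…50 μm/a bracket r_corr ⇒ C3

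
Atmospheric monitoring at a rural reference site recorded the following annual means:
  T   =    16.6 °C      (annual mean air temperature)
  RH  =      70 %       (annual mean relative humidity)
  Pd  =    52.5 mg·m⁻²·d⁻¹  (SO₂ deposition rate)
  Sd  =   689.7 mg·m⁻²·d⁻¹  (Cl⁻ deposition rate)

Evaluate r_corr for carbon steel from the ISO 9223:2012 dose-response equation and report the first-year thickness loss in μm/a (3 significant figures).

carbon steel: f(T) = -0.054·(T−10) [T>10 °C] = -0.3564
  Pd branch = 1.77·Pd^0.52·e^(0.02·RH+f) = 39.42 μm/a
  Sd branch = 0.102·Sd^0.62·e^(0.033·RH+0.04·T) = 114.9 μm/a
  r_corr = 39.42 + 114.9 = 154.3 μm/a

r_corr = 154 μm/a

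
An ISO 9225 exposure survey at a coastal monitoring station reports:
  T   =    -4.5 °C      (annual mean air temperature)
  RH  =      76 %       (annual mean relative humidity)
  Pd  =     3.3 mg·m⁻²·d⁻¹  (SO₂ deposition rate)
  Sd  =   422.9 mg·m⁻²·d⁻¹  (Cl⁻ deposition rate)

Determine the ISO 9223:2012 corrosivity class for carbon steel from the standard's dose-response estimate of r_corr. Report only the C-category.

carbon steel: f(T) = +0.150·(T−10) [T≤10 °C] = -2.1750
  SO₂ term: 1.77·3.3^0.52·exp(0.02·76-2.1750) = 1.711
  Cl⁻ term: 0.102·422.9^0.62·exp(0.033·76+0.04·-4.5) = 44.45
  sum: 1.711 + 44.45 → r_corr = 46.16 μm/a
ISO 9223 Table 2 (carbon steel): 25 < 46.2 ≤ 50 μm/a ⇒ C3

C3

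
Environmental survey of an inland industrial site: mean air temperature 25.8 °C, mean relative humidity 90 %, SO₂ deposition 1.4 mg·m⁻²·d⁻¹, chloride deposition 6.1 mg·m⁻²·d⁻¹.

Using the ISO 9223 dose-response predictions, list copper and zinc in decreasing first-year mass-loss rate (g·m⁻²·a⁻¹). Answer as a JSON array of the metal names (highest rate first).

copper: T>10 °C ⇒ hinge -0.080·(25.8−10) = -1.2640
  Pd branch = 0.0053·Pd^0.26·e^(0.059·RH+f) = 0.3307 μm/a
  Sd branch = 0.01025·Sd^0.27·e^(0.036·RH+0.049·T) = 1.51 μm/a
  r_corr = 0.3307 + 1.51 = 1.84 μm/a
  mass loss = 1.84 μm/a × 8.96 g/cm³ = 16.49 g·m⁻²·a⁻¹
zinc: f(T) = -0.071·(T−10) [T>10 °C] = -1.1218
  SO₂ term: 0.0129·1.4^0.44·exp(0.046·90-1.1218) = 0.306
  Cl⁻ term: 0.0175·6.1^0.57·exp(0.008·90+0.085·25.8) = 0.9032
  r_corr = 0.306 + 0.9032 = 1.209 μm/a
  mass loss = 1.209 μm/a × 7.14 g/cm³ = 8.633 g·m⁻²·a⁻¹
Ordering by g·m⁻²·a⁻¹: copper (16.5) > zinc (8.63)

["copper", "zinc"]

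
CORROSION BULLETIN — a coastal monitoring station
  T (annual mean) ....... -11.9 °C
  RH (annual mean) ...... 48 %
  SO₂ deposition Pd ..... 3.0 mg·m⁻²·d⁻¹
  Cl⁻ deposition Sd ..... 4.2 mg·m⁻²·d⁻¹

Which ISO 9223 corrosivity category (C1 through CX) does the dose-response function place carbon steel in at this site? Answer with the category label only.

C1

carbon steel: temperature factor f = +0.150·(-21.9) = -3.2850
  SO₂ term: 1.77·3.0^0.52·exp(0.02·48-3.2850) = 0.3064
  Sd branch = 0.102·Sd^0.62·e^(0.033·RH+0.04·T) = 0.752 μm/a
  r_corr = 0.3064 + 0.752 = 1.058 μm/a
Category bounds: 0…1.3 μm/a bracket r_corr ⇒ C1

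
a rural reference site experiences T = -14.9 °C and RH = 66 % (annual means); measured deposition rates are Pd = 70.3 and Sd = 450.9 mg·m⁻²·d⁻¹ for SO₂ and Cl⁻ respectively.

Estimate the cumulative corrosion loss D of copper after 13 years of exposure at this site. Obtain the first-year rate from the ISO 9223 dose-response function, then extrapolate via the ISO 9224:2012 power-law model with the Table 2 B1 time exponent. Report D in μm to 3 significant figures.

D(13) = 1.72 μm

copper: f(T) = +0.126·(T−10) [T≤10 °C] = -3.1374
  sulphur-dioxide contribution → 0.03412 μm/a
  chloride contribution → 0.2768 μm/a
  total first-year rate 0.3109 μm/a
Power-law: D(13) = r_corr · 13^0.667
  D(13) = 0.3109 × 13^0.667 = 0.3109 × 5.534 = 1.72 μm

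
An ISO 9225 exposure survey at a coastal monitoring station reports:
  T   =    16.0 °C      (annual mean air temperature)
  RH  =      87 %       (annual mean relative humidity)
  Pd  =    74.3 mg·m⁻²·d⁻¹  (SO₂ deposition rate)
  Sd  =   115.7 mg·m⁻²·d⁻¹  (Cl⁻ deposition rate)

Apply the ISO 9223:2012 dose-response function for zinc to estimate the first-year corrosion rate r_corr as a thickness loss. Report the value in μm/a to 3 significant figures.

zinc: f(T) = -0.071·(T−10) [T>10 °C] = -0.4260
  sulphur-dioxide contribution → 3.068 μm/a
  chloride contribution → 2.051 μm/a
  ⇒ r_corr(zinc) = 5.119 μm/a

r_corr = 5.12 μm/a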